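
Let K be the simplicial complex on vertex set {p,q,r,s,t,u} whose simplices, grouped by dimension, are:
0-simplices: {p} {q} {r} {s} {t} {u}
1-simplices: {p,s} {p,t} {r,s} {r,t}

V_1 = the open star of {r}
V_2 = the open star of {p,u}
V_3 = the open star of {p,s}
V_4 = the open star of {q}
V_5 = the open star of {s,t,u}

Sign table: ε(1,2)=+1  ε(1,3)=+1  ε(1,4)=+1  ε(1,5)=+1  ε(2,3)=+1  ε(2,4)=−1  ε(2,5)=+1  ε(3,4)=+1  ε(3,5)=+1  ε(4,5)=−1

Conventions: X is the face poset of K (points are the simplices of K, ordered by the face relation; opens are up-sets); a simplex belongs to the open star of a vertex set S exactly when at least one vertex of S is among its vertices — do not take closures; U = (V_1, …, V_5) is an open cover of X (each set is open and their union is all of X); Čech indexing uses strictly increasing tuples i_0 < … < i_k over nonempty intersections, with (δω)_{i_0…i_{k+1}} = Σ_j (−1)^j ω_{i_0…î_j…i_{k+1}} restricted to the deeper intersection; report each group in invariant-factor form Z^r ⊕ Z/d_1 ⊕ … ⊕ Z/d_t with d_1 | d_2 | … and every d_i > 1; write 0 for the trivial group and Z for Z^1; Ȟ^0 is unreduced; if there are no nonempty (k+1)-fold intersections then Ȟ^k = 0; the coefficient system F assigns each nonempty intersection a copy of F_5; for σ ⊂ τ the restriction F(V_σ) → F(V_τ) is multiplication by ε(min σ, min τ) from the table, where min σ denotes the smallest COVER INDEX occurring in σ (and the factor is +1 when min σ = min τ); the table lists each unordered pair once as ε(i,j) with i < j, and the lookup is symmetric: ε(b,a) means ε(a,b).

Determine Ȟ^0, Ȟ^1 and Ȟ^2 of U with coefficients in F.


Ȟ^0(U;F) ≅ Z/5 ⊕ Z/5, Ȟ^1(U;F) ≅ 0, Ȟ^2(U;F) ≅ 0

nonempty overlaps:
  V1={{r},{r,s},{r,t}} V2={{p},{u},{p,s},{p,t}} V3={{p},{s},{p,s},{p,t},{r,s}} V4={{q}} V5={{s},{t},{u},{p,s},{p,t},{r,s},{r,t}}
  V13={{r,s}} V15={{r,s},{r,t}} V23={{p},{p,s},{p,t}} V25={{u},{p,s},{p,t}} V35={{s},{p,s},{p,t},{r,s}}
  V135={{r,s}} V235={{p,s},{p,t}}
C dims 5,5,2; δ0: rk_F5 3; δ1: rk_F5 2
degree 0: 5−3−0 = 2 → Ȟ^0 ≅ Z/5 ⊕ Z/5
degree 1: 5−2−3 = 0 → Ȟ^1 ≅ 0
degree 2: 2−0−2 = 0 → Ȟ^2 ≅ 0


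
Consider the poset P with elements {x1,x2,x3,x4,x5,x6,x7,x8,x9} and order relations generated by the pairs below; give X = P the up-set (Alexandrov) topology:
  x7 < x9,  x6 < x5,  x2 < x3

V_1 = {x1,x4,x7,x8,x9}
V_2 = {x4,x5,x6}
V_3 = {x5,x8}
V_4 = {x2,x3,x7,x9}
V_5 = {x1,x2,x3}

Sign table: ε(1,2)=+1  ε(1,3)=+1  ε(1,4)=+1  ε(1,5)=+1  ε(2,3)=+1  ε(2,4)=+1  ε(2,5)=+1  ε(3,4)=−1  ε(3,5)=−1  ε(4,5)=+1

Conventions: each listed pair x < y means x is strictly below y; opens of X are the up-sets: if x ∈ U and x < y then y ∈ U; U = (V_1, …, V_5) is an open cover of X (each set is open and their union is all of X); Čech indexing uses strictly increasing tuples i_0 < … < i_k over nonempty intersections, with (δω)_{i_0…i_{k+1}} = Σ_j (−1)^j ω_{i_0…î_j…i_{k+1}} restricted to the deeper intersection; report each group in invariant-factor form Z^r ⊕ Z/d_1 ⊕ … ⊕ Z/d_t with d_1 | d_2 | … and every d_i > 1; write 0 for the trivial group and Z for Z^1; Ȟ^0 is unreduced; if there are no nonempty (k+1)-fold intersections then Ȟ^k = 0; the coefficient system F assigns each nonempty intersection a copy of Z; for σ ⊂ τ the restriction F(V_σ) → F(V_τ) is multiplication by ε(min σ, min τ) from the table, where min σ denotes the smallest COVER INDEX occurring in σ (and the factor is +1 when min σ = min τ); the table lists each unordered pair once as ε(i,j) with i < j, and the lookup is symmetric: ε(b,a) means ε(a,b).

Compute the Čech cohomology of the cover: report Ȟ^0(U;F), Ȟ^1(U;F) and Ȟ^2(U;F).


intersection data:
  V12={x4} V13={x8} V14={x7,x9} V15={x1} V23={x5} V45={x2,x3}
C dims 5,6; δ0: rk 4, SNF 1^4
Ȟ^0 = (5 − 4) − 0 = 1, so Ȟ^0 ≅ Z
Ȟ^1 = (6 − 0) − 4 = 2, so Ȟ^1 ≅ Z^2
Ȟ^2 = (0 − 0) − 0 = 0, so Ȟ^2 ≅ 0

Ȟ^0 = Z; Ȟ^1 = Z^2; Ȟ^2 = 0


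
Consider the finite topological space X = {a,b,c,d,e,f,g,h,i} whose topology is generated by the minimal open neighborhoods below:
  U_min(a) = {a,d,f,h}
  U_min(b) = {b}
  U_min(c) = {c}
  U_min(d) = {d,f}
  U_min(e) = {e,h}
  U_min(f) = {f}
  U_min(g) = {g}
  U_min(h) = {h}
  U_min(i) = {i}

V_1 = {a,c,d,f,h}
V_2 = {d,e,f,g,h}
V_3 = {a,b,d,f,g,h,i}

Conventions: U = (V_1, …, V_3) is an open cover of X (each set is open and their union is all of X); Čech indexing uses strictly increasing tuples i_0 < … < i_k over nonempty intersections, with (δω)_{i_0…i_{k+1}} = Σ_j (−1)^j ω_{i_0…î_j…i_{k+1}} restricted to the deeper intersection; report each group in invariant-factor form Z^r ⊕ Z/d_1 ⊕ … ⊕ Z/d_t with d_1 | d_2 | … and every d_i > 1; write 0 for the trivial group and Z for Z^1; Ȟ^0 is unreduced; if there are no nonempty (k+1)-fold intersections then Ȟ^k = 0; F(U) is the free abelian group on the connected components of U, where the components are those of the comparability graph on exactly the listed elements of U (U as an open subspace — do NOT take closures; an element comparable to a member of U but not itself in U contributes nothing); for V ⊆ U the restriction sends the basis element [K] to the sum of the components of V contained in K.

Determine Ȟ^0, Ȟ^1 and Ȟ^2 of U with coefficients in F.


Ȟ^0 = Z^5; Ȟ^1 = 0; Ȟ^2 = 0

nonempty overlaps:
  V12={d,f,h} V13={a,d,f,h} V23={d,f,g,h}
  V123={d,f,h}
components per intersection:
  V1: {a,d,f,h} {c}
  V2: {d,f} {e,h} {g}
  V3: {a,d,f,h} {b} {g} {i}
  V12: {d,f} {h}
  V13: {a,d,f,h}
  V23: {d,f} {g} {h}
  V123: {d,f} {h}
C dims 9,6,2; δ0: rk 4, SNF 1^4; δ1: rk 2, SNF 1^2
degree 0: 9−4−0 = 5 → Ȟ^0 ≅ Z^5
degree 1: 6−2−4 = 0 → Ȟ^1 ≅ 0
degree 2: 2−0−2 = 0 → Ȟ^2 ≅ 0


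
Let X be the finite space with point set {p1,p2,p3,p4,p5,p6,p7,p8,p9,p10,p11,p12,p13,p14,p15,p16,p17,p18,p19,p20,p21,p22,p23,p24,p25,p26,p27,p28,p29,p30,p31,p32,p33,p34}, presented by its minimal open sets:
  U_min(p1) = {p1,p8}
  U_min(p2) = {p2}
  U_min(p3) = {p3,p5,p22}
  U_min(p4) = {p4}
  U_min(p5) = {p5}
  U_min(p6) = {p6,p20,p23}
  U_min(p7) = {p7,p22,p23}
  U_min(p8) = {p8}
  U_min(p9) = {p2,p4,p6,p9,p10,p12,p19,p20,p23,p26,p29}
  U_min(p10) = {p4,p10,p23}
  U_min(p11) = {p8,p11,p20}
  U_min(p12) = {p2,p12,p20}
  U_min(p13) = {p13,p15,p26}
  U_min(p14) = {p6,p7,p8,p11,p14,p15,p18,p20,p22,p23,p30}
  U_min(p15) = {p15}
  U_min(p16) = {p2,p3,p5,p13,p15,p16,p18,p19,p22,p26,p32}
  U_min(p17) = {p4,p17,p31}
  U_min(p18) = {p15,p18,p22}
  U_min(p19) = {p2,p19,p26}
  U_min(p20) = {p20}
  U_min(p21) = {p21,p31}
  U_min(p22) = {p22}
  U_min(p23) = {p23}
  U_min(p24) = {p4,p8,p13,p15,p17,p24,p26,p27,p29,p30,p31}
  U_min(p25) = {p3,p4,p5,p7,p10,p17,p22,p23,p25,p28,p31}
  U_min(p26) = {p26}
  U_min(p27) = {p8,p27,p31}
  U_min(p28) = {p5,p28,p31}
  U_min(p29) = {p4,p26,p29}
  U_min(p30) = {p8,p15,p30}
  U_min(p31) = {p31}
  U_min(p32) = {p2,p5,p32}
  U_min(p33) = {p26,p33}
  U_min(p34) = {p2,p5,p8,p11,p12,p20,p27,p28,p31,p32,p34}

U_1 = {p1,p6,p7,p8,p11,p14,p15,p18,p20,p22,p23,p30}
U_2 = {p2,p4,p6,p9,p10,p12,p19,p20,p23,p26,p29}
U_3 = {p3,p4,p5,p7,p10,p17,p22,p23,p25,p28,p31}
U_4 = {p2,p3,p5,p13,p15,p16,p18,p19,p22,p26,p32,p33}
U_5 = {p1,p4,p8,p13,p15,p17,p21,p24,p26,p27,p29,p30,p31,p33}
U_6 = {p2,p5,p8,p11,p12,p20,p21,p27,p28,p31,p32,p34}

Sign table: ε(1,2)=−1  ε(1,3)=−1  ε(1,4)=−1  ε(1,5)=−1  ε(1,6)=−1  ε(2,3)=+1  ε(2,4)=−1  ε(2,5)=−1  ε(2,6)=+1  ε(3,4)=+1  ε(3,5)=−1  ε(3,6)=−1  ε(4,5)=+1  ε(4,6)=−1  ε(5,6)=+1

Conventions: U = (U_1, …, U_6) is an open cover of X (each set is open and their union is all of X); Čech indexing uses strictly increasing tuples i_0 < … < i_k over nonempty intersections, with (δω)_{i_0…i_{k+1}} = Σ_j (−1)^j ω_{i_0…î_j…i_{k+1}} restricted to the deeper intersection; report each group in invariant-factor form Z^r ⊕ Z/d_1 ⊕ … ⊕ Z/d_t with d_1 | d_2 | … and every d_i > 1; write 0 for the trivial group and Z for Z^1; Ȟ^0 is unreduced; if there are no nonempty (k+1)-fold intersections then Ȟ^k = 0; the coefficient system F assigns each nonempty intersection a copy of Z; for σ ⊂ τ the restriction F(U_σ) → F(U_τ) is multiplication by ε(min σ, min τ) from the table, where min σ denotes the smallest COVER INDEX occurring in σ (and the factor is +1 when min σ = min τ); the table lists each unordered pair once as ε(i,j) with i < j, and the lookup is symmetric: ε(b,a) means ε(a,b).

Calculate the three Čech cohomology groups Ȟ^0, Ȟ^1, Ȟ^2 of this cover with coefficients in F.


Ȟ^0 = 0,  Ȟ^1 = Z/2,  Ȟ^2 = Z

nonempty intersections:
  U12={p6,p20,p23} U13={p7,p22,p23} U14={p15,p18,p22} U15={p1,p8,p15,p30} U16={p8,p11,p20} U23={p4,p10,p23} U24={p2,p19,p26} U25={p4,p26,p29} U26={p2,p12,p20} U34={p3,p5,p22} U35={p4,p17,p31} U36={p5,p28,p31} U45={p13,p15,p26,p33} U46={p2,p5,p32} U56={p8,p21,p27,p31}
  U123={p23} U126={p20} U134={p22} U145={p15} U156={p8} U235={p4} U245={p26} U246={p2} U346={p5} U356={p31}
C dims 6,15,10; δ0: rk 6, SNF 1^5·2; δ1: rk 9, SNF 1^9
Ȟ^0: (6−6)−0=0 ⇒ 0
Ȟ^1: (15−9)−6=0 plus torsion [2] ⇒ Z/2
Ȟ^2: (10−0)−9=1 ⇒ Z


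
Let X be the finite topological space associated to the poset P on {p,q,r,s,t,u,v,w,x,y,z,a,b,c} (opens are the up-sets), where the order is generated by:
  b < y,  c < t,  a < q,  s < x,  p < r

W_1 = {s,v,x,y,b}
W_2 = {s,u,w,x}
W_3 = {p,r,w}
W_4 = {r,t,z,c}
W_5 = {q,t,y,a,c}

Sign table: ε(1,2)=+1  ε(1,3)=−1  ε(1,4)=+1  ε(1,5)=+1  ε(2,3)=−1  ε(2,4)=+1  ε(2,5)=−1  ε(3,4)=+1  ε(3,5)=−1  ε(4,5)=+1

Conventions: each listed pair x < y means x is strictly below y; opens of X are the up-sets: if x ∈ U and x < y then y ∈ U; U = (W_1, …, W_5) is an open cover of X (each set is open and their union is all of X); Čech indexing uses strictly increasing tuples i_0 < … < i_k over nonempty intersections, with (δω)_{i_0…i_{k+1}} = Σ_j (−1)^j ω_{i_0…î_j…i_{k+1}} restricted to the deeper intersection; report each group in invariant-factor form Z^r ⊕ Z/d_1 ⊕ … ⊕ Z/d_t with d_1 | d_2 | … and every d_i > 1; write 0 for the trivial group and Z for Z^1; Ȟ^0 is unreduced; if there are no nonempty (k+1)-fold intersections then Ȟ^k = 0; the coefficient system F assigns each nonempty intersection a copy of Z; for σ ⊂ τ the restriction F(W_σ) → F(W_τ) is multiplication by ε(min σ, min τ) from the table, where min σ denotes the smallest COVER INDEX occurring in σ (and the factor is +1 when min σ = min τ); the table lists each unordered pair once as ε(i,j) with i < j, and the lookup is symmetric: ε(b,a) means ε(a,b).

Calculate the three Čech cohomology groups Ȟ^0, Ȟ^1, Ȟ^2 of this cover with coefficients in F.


nerve simplices:
  W12={s,x} W15={y} W23={w} W34={r} W45={t,c}
C dims 5,5; δ0: rk 5, SNF 1^4·2
degree 0: 5−5−0 = 0 → Ȟ^0 ≅ 0
degree 1: 5−0−5 = 0 plus torsion [2] → Ȟ^1 ≅ Z/2
degree 2: 0−0−0 = 0 → Ȟ^2 ≅ 0

Ȟ^0 = 0, Ȟ^1 = Z/2 and Ȟ^2 = 0


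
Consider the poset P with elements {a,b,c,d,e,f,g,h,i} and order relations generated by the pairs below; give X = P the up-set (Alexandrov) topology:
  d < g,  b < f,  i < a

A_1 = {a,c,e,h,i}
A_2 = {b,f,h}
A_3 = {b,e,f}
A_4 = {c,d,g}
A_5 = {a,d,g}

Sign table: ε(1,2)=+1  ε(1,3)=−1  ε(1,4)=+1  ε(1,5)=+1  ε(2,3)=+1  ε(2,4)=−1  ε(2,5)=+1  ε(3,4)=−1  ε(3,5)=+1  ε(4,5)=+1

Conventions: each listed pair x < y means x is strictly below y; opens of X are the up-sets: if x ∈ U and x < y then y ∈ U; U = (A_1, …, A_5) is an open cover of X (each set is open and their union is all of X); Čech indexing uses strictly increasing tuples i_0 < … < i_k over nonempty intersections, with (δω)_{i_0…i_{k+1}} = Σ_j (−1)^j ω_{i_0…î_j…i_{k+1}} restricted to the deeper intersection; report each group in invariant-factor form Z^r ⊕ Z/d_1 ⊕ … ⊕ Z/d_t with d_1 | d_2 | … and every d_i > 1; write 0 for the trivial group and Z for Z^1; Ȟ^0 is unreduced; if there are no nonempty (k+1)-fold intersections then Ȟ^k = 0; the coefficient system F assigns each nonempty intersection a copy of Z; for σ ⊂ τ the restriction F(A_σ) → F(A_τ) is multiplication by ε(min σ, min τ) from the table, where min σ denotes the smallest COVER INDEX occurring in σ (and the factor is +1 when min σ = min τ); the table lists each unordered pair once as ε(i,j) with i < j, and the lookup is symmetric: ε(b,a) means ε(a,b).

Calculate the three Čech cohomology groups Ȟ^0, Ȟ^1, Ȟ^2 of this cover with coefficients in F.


Ȟ^0 ≅ 0,  Ȟ^1 ≅ Z ⊕ Z/2,  Ȟ^2 ≅ 0

nonempty intersections:
  A12={h} A13={e} A14={c} A15={a} A23={b,f} A45={d,g}
C dims 5,6; δ0: rk 5, SNF 1^4·2
Ȟ^0: (5−5)−0=0 ⇒ 0
Ȟ^1: (6−0)−5=1 plus torsion [2] ⇒ Z ⊕ Z/2
Ȟ^2: (0−0)−0=0 ⇒ 0


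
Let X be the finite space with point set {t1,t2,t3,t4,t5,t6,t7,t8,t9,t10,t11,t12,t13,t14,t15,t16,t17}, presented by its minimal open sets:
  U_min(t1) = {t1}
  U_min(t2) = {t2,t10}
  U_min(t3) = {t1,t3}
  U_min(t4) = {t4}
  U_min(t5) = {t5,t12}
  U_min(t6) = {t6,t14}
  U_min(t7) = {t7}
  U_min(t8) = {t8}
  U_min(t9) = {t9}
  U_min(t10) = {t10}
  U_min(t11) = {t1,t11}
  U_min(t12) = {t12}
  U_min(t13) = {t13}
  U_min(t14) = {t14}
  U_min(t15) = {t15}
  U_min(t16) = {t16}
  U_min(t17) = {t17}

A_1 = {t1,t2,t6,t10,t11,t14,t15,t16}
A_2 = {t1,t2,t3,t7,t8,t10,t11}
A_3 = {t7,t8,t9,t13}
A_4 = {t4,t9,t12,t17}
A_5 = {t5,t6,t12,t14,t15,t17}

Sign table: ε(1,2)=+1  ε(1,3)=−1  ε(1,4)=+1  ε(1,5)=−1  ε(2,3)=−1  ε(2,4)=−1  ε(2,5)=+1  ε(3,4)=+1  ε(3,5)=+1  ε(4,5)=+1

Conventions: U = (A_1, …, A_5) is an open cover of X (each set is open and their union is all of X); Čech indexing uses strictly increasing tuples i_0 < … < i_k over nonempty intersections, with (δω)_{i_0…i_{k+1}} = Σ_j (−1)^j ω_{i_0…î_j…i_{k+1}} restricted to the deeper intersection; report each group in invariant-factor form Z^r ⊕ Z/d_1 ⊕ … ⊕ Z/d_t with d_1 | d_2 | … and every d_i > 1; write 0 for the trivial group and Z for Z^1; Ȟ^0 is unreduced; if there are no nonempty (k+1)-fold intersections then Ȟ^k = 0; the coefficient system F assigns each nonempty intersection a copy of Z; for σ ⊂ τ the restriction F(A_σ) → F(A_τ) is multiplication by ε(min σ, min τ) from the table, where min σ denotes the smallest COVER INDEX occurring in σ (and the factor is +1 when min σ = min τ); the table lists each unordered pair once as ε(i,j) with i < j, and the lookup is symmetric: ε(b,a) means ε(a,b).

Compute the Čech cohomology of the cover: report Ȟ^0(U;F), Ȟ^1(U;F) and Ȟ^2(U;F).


intersection data:
  A12={t1,t2,t10,t11} A15={t6,t14,t15} A23={t7,t8} A34={t9} A45={t12,t17}
C dims 5,5; δ0: rk 4, SNF 1^4
Ȟ^0 = (5 − 4) − 0 = 1, so Ȟ^0 ≅ Z
Ȟ^1 = (5 − 0) − 4 = 1, so Ȟ^1 ≅ Z
Ȟ^2 = (0 − 0) − 0 = 0, so Ȟ^2 ≅ 0

Ȟ^0(U;F) ≅ Z,  Ȟ^1(U;F) ≅ Z,  Ȟ^2(U;F) ≅ 0


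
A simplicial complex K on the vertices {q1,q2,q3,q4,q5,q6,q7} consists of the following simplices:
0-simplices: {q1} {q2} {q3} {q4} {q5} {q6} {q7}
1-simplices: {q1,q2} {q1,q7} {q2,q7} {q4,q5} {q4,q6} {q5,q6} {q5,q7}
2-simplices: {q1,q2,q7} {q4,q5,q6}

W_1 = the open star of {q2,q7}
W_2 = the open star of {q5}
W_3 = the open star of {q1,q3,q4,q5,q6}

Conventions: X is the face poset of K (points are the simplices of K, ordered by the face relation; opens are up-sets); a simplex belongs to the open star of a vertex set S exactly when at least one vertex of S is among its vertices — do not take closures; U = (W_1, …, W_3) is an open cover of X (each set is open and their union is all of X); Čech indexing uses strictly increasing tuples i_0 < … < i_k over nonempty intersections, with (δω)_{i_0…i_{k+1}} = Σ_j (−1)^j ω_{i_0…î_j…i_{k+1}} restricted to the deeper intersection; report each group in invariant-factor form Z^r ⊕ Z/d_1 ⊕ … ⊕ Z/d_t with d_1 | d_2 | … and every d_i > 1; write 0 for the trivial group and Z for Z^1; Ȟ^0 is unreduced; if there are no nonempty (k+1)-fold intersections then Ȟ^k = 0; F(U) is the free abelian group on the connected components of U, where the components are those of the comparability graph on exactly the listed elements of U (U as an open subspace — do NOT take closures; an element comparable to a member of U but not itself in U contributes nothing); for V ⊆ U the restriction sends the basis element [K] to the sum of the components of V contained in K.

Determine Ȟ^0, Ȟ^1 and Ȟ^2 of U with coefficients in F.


nerve of the cover:
  W1={{q2},{q7},{q1,q2},{q1,q7},{q2,q7},{q5,q7},{q1,q2,q7}} W2={{q5},{q4,q5},{q5,q6},{q5,q7},{q4,q5,q6}} W3={{q1},{q3},{q4},{q5},{q6},{q1,q2},{q1,q7},{q4,q5},{q4,q6},{q5,q6},{q5,q7},{q1,q2,q7},{q4,q5,q6}}
  W12={{q5,q7}} W13={{q1,q2},{q1,q7},{q5,q7},{q1,q2,q7}} W23={{q5},{q4,q5},{q5,q6},{q5,q7},{q4,q5,q6}}
  W123={{q5,q7}}
components per intersection:
  W1: {{q2},{q7},{q1,q2},{q1,q7},{q2,q7},{q5,q7},{q1,q2,q7}}
  W2: {{q5},{q4,q5},{q5,q6},{q5,q7},{q4,q5,q6}}
  W3: {{q1},{q1,q2},{q1,q7},{q1,q2,q7}} {{q3}} {{q4},{q5},{q6},{q4,q5},{q4,q6},{q5,q6},{q5,q7},{q4,q5,q6}}
  W12: {{q5,q7}}
  W13: {{q1,q2},{q1,q7},{q1,q2,q7}} {{q5,q7}}
  W23: {{q5},{q4,q5},{q5,q6},{q5,q7},{q4,q5,q6}}
  W123: {{q5,q7}}
C dims 5,4,1; δ0: rk 3, SNF 1^3; δ1: rk 1, SNF 1^1
Ȟ^0 = (5 − 3) − 0 = 2, so Ȟ^0 ≅ Z^2
Ȟ^1 = (4 − 1) − 3 = 0, so Ȟ^1 ≅ 0
Ȟ^2 = (1 − 0) − 1 = 0, so Ȟ^2 ≅ 0

Ȟ^0 ≅ Z^2,  Ȟ^1 ≅ 0,  Ȟ^2 ≅ 0


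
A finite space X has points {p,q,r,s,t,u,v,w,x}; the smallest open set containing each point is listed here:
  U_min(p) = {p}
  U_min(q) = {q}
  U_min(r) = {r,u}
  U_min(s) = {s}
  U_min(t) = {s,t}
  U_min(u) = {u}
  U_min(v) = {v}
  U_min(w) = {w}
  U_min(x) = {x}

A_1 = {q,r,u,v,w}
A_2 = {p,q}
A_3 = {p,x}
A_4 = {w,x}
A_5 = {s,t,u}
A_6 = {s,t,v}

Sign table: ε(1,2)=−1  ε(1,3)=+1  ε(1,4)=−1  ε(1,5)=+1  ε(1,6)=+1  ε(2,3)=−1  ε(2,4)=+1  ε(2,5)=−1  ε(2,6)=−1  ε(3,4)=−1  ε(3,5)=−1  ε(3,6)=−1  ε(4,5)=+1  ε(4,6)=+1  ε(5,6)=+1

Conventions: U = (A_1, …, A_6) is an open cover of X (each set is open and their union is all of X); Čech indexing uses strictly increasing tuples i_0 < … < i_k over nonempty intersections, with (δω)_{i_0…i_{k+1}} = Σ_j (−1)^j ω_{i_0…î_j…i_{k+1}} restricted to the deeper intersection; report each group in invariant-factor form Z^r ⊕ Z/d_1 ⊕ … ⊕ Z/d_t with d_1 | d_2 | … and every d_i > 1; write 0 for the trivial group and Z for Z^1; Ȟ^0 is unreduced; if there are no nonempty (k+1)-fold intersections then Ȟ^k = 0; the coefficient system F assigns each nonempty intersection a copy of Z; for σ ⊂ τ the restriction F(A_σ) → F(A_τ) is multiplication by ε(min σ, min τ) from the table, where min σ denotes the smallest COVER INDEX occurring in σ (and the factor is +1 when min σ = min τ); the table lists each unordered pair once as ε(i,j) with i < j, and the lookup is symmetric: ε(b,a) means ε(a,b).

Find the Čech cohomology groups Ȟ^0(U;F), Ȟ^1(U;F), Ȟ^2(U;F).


Ȟ^0 = Z,  Ȟ^1 = Z^2,  Ȟ^2 = 0

nerve of the cover:
  A12={q} A14={w} A15={u} A16={v} A23={p} A34={x} A56={s,t}
C dims 6,7; δ0: rk 5, SNF 1^5
Ȟ^0 = (6 − 5) − 0 = 1, so Ȟ^0 ≅ Z
Ȟ^1 = (7 − 0) − 5 = 2, so Ȟ^1 ≅ Z^2
Ȟ^2 = (0 − 0) − 0 = 0, so Ȟ^2 ≅ 0


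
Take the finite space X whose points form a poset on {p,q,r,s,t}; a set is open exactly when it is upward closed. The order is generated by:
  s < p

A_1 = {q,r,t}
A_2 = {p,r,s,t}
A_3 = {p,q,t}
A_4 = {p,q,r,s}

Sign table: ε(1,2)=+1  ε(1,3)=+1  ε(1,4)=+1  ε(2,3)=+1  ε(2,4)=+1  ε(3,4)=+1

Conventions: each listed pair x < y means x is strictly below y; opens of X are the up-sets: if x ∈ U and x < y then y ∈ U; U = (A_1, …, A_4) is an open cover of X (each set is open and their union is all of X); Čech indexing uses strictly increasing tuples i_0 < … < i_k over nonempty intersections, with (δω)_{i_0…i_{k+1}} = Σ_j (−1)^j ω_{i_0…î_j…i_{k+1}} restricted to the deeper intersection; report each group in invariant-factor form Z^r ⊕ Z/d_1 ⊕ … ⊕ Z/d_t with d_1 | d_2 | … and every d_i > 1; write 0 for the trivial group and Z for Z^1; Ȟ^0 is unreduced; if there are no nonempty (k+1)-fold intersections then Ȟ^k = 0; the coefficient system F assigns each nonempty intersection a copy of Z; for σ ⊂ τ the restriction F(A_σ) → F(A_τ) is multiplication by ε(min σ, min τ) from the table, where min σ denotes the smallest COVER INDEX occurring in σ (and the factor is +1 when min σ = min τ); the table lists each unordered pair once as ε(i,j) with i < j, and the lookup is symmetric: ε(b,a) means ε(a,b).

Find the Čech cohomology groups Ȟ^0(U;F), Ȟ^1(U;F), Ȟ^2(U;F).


nonempty overlaps:
  A12={r,t} A13={q,t} A14={q,r} A23={p,t} A24={p,r,s} A34={p,q}
  A123={t} A124={r} A134={q} A234={p}
C dims 4,6,4; δ0: rk 3, SNF 1^3; δ1: rk 3, SNF 1^3
degree 0: 4−3−0 = 1 → Ȟ^0 ≅ Z
degree 1: 6−3−3 = 0 → Ȟ^1 ≅ 0
degree 2: 4−0−3 = 1 → Ȟ^2 ≅ Z

Ȟ^0 ≅ Z; Ȟ^1 ≅ 0; Ȟ^2 ≅ Z


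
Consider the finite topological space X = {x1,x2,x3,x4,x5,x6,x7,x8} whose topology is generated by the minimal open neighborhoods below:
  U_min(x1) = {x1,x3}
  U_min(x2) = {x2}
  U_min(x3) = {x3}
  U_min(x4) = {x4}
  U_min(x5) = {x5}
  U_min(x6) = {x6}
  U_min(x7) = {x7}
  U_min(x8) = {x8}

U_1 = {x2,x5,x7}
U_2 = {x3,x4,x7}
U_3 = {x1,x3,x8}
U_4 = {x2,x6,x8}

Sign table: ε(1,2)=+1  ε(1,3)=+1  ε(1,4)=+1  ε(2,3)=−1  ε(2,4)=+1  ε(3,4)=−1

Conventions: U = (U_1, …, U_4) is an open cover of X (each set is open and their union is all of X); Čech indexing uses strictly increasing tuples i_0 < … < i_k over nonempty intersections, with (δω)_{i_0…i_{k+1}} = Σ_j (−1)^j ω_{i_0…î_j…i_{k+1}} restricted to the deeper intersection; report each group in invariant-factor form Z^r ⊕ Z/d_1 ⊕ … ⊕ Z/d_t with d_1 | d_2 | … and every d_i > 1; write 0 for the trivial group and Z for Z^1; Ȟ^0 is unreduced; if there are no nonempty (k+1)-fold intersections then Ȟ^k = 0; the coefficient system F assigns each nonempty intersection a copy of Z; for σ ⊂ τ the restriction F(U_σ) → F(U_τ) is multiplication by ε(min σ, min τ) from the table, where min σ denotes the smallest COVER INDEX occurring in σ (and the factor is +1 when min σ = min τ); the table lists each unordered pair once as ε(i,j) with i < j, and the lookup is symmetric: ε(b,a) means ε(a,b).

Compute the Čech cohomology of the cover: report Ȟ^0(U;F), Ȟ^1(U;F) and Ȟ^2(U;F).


Ȟ^0 ≅ Z,  Ȟ^1 ≅ Z,  Ȟ^2 ≅ 0

intersection data:
  U12={x7} U14={x2} U23={x3} U34={x8}
C dims 4,4; δ0: rk 3, SNF 1^3
Ȟ^0 = (4 − 3) − 0 = 1, so Ȟ^0 ≅ Z
Ȟ^1 = (4 − 0) − 3 = 1, so Ȟ^1 ≅ Z
Ȟ^2 = (0 − 0) − 0 = 0, so Ȟ^2 ≅ 0


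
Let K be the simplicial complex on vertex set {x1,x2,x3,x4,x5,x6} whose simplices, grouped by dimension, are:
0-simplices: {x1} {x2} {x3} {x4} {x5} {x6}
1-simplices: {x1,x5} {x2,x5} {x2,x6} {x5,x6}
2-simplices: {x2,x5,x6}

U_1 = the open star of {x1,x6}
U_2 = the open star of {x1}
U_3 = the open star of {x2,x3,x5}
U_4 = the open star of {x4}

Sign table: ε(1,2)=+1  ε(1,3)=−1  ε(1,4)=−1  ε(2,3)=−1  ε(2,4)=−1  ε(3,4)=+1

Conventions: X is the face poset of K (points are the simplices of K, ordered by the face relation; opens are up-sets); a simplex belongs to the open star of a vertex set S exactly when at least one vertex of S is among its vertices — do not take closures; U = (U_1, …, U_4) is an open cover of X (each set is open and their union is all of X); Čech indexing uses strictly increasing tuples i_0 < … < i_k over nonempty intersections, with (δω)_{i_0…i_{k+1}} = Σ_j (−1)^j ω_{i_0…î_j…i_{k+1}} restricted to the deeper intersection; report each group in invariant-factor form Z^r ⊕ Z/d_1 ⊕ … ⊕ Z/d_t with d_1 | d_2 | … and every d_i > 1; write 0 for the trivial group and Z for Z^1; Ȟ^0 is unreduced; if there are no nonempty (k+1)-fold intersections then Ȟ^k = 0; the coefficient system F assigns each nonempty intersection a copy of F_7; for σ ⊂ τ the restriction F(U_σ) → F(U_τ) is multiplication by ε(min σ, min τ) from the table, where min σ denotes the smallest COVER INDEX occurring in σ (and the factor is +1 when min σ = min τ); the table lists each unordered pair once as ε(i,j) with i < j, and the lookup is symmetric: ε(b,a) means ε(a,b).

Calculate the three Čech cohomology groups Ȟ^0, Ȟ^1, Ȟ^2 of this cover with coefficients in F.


Ȟ^0(U;F) ≅ Z/7 ⊕ Z/7; Ȟ^1(U;F) ≅ 0; Ȟ^2(U;F) ≅ 0

nerve simplices:
  U1={{x1},{x6},{x1,x5},{x2,x6},{x5,x6},{x2,x5,x6}} U2={{x1},{x1,x5}} U3={{x2},{x3},{x5},{x1,x5},{x2,x5},{x2,x6},{x5,x6},{x2,x5,x6}} U4={{x4}}
  U12={{x1},{x1,x5}} U13={{x1,x5},{x2,x6},{x5,x6},{x2,x5,x6}} U23={{x1,x5}}
  U123={{x1,x5}}
C dims 4,3,1; δ0: rk_F7 2; δ1: rk_F7 1
degree 0: 4−2−0 = 2 → Ȟ^0 ≅ Z/7 ⊕ Z/7
degree 1: 3−1−2 = 0 → Ȟ^1 ≅ 0
degree 2: 1−0−1 = 0 → Ȟ^2 ≅ 0


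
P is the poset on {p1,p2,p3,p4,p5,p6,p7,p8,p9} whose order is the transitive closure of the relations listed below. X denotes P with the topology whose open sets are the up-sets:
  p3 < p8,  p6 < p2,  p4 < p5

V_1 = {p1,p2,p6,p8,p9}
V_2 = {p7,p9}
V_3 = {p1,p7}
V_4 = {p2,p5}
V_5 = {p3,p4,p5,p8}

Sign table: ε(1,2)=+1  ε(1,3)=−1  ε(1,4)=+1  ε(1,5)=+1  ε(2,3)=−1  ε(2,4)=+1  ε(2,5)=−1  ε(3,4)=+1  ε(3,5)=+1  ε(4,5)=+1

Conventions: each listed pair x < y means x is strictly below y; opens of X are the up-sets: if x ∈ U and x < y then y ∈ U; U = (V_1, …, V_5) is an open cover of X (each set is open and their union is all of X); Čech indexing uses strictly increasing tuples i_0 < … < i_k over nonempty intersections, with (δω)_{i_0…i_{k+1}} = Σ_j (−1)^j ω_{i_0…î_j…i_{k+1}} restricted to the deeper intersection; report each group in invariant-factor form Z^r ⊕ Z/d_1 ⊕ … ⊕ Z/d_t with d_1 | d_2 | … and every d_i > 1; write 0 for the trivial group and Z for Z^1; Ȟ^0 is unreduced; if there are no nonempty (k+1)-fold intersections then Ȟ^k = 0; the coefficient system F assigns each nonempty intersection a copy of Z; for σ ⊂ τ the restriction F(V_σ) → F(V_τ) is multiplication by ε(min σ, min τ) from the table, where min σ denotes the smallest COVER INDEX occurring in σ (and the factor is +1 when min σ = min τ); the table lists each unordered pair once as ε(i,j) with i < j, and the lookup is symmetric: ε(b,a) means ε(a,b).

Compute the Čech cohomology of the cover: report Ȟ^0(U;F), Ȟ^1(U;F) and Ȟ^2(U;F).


cover nerve:
  V12={p9} V13={p1} V14={p2} V15={p8} V23={p7} V45={p5}
C dims 5,6; δ0: rk 4, SNF 1^4
Ȟ^0: (5−4)−0=1 ⇒ Z
Ȟ^1: (6−0)−4=2 ⇒ Z^2
Ȟ^2: (0−0)−0=0 ⇒ 0

Ȟ^0 ≅ Z; Ȟ^1 ≅ Z^2; Ȟ^2 ≅ 0


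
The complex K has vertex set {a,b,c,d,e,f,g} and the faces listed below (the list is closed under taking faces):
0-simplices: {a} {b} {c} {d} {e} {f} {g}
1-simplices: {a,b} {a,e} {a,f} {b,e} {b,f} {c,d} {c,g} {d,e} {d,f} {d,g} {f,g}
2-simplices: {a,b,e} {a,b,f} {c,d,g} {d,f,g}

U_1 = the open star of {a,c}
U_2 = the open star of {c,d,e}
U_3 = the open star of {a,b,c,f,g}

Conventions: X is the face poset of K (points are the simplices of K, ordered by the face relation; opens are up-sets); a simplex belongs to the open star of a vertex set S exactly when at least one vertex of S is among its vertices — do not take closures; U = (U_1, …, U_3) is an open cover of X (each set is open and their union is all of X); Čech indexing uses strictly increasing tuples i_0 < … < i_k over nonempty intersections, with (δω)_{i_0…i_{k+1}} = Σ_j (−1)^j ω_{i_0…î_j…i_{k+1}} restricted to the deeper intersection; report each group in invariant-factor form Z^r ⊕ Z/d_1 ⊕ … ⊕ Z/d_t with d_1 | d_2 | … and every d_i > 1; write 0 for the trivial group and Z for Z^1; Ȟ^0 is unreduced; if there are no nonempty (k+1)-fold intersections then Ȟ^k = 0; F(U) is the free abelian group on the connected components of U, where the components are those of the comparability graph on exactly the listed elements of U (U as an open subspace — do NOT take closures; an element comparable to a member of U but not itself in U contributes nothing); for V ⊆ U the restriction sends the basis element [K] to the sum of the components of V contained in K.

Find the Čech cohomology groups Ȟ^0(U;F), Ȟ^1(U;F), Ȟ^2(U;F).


cover nerve:
  U1={{a},{c},{a,b},{a,e},{a,f},{c,d},{c,g},{a,b,e},{a,b,f},{c,d,g}} U2={{c},{d},{e},{a,e},{b,e},{c,d},{c,g},{d,e},{d,f},{d,g},{a,b,e},{c,d,g},{d,f,g}} U3={{a},{b},{c},{f},{g},{a,b},{a,e},{a,f},{b,e},{b,f},{c,d},{c,g},{d,f},{d,g},{f,g},{a,b,e},{a,b,f},{c,d,g},{d,f,g}}
  U12={{c},{a,e},{c,d},{c,g},{a,b,e},{c,d,g}} U13={{a},{c},{a,b},{a,e},{a,f},{c,d},{c,g},{a,b,e},{a,b,f},{c,d,g}} U23={{c},{a,e},{b,e},{c,d},{c,g},{d,f},{d,g},{a,b,e},{c,d,g},{d,f,g}}
  U123={{c},{a,e},{c,d},{c,g},{a,b,e},{c,d,g}}
components per intersection:
  U1: {{a},{a,b},{a,e},{a,f},{a,b,e},{a,b,f}} {{c},{c,d},{c,g},{c,d,g}}
  U2: {{c},{d},{e},{a,e},{b,e},{c,d},{c,g},{d,e},{d,f},{d,g},{a,b,e},{c,d,g},{d,f,g}}
  U3: {{a},{b},{c},{f},{g},{a,b},{a,e},{a,f},{b,e},{b,f},{c,d},{c,g},{d,f},{d,g},{f,g},{a,b,e},{a,b,f},{c,d,g},{d,f,g}}
  U12: {{c},{c,d},{c,g},{c,d,g}} {{a,e},{a,b,e}}
  U13: {{a},{a,b},{a,e},{a,f},{a,b,e},{a,b,f}} {{c},{c,d},{c,g},{c,d,g}}
  U23: {{c},{c,d},{c,g},{d,f},{d,g},{c,d,g},{d,f,g}} {{a,e},{b,e},{a,b,e}}
  U123: {{c},{c,d},{c,g},{c,d,g}} {{a,e},{a,b,e}}
C dims 4,6,2; δ0: rk 3, SNF 1^3; δ1: rk 2, SNF 1^2
Ȟ^0: (4−3)−0=1 ⇒ Z
Ȟ^1: (6−2)−3=1 ⇒ Z
Ȟ^2: (2−0)−2=0 ⇒ 0

Ȟ^0 = Z, Ȟ^1 = Z and Ȟ^2 = 0


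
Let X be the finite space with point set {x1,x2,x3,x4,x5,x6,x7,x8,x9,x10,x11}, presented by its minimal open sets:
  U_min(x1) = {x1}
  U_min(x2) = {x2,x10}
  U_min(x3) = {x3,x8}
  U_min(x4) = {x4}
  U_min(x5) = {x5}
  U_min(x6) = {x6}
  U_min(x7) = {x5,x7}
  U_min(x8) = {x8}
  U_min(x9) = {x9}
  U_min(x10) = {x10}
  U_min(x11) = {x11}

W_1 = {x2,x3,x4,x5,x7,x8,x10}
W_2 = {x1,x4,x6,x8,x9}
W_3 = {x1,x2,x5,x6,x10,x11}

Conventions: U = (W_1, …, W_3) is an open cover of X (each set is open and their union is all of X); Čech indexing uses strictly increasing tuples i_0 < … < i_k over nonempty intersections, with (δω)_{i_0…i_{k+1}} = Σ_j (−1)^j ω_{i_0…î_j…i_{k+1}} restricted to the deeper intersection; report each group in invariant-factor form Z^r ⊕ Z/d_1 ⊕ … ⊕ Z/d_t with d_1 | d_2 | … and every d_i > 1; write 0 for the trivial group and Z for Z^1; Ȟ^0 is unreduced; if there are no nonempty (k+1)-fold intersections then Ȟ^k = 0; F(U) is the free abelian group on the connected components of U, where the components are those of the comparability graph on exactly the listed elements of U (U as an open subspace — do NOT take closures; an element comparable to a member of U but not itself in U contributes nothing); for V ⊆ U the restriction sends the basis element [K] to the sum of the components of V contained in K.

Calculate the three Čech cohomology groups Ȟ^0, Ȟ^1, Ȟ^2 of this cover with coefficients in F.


Ȟ^0(U;F) ≅ Z^8, Ȟ^1(U;F) ≅ 0 and Ȟ^2(U;F) ≅ 0

nonempty intersections:
  W12={x4,x8} W13={x2,x5,x10} W23={x1,x6}
components per intersection:
  W1: {x2,x10} {x3,x8} {x4} {x5,x7}
  W2: {x1} {x4} {x6} {x8} {x9}
  W3: {x1} {x2,x10} {x5} {x6} {x11}
  W12: {x4} {x8}
  W13: {x2,x10} {x5}
  W23: {x1} {x6}
C dims 14,6; δ0: rk 6, SNF 1^6
Ȟ^0: (14−6)−0=8 ⇒ Z^8
Ȟ^1: (6−0)−6=0 ⇒ 0
Ȟ^2: (0−0)−0=0 ⇒ 0


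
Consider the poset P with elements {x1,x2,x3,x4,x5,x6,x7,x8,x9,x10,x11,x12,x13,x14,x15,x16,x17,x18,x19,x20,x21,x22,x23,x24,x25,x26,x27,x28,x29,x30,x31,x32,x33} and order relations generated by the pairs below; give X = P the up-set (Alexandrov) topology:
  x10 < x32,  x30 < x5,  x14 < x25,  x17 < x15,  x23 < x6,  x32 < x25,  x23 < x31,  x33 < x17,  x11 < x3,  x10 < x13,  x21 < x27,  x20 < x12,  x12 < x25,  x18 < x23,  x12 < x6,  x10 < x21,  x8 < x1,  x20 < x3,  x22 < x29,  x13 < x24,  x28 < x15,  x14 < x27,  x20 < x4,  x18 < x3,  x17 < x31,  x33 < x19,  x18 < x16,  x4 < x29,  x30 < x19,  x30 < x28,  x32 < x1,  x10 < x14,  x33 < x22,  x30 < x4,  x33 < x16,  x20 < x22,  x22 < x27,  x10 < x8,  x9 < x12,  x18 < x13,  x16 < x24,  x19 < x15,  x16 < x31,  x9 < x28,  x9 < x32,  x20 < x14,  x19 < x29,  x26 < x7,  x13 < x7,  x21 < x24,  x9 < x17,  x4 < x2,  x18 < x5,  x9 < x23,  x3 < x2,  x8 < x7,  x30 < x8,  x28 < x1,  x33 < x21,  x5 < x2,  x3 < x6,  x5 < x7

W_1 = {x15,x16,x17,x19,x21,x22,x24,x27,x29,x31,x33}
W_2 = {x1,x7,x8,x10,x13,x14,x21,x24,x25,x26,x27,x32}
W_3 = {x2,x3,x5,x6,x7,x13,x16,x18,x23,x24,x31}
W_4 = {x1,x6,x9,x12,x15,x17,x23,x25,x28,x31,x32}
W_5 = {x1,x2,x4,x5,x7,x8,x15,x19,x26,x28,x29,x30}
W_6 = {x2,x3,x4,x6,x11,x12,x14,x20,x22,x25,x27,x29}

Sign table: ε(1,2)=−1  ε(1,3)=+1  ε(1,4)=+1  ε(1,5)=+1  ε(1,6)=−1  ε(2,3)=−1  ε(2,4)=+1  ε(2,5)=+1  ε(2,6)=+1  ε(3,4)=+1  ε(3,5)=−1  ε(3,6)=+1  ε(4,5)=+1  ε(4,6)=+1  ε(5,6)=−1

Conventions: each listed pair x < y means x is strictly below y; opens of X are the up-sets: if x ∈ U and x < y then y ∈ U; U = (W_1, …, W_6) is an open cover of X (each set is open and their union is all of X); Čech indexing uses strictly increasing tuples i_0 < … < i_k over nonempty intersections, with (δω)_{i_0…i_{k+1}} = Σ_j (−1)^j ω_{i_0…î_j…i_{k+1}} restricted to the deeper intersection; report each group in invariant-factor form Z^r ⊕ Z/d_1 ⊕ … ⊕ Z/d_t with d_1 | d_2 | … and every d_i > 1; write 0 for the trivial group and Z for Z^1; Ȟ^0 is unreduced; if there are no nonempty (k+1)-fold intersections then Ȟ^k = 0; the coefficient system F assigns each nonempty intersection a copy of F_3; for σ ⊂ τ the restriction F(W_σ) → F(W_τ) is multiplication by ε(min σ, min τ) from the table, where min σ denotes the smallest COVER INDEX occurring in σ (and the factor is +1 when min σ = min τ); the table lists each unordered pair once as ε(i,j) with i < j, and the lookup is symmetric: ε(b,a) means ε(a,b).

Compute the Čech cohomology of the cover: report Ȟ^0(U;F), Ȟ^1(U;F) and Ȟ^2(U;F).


Ȟ^0 ≅ 0; Ȟ^1 ≅ 0; Ȟ^2 ≅ Z/3

nonempty overlaps:
  W12={x21,x24,x27} W13={x16,x24,x31} W14={x15,x17,x31} W15={x15,x19,x29} W16={x22,x27,x29} W23={x7,x13,x24} W24={x1,x25,x32} W25={x1,x7,x8,x26} W26={x14,x25,x27} W34={x6,x23,x31} W35={x2,x5,x7} W36={x2,x3,x6} W45={x1,x15,x28} W46={x6,x12,x25} W56={x2,x4,x29}
  W123={x24} W126={x27} W134={x31} W145={x15} W156={x29} W235={x7} W245={x1} W246={x25} W346={x6} W356={x2}
C dims 6,15,10; δ0: rk_F3 6; δ1: rk_F3 9
degree 0: 6−6−0 = 0 → Ȟ^0 ≅ 0
degree 1: 15−9−6 = 0 → Ȟ^1 ≅ 0
degree 2: 10−0−9 = 1 → Ȟ^2 ≅ Z/3


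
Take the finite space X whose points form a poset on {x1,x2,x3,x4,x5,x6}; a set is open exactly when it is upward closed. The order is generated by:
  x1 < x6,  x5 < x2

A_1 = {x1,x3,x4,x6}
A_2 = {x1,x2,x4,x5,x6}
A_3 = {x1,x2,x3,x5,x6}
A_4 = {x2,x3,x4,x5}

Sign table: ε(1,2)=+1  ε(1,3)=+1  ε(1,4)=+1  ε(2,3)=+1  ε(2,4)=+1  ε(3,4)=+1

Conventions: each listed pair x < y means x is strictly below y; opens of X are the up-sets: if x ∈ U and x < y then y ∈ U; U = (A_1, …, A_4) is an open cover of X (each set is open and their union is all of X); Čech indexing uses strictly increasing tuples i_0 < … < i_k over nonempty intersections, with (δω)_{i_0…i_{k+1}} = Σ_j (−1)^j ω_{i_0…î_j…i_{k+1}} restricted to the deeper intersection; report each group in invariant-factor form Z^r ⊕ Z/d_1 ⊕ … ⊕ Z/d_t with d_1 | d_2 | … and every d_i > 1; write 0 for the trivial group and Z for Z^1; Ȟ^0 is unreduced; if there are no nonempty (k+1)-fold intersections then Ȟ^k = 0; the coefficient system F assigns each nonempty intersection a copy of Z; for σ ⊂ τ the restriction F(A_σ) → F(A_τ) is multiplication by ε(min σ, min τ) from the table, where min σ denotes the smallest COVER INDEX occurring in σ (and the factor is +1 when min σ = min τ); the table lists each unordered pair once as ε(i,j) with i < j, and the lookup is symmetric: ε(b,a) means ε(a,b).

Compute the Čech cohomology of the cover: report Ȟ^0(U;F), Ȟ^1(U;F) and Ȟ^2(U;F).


Ȟ^0(U;F) ≅ Z; Ȟ^1(U;F) ≅ 0; Ȟ^2(U;F) ≅ Z

cover nerve:
  A12={x1,x4,x6} A13={x1,x3,x6} A14={x3,x4} A23={x1,x2,x5,x6} A24={x2,x4,x5} A34={x2,x3,x5}
  A123={x1,x6} A124={x4} A134={x3} A234={x2,x5}
C dims 4,6,4; δ0: rk 3, SNF 1^3; δ1: rk 3, SNF 1^3
Ȟ^0: (4−3)−0=1 ⇒ Z
Ȟ^1: (6−3)−3=0 ⇒ 0
Ȟ^2: (4−0)−3=1 ⇒ Z


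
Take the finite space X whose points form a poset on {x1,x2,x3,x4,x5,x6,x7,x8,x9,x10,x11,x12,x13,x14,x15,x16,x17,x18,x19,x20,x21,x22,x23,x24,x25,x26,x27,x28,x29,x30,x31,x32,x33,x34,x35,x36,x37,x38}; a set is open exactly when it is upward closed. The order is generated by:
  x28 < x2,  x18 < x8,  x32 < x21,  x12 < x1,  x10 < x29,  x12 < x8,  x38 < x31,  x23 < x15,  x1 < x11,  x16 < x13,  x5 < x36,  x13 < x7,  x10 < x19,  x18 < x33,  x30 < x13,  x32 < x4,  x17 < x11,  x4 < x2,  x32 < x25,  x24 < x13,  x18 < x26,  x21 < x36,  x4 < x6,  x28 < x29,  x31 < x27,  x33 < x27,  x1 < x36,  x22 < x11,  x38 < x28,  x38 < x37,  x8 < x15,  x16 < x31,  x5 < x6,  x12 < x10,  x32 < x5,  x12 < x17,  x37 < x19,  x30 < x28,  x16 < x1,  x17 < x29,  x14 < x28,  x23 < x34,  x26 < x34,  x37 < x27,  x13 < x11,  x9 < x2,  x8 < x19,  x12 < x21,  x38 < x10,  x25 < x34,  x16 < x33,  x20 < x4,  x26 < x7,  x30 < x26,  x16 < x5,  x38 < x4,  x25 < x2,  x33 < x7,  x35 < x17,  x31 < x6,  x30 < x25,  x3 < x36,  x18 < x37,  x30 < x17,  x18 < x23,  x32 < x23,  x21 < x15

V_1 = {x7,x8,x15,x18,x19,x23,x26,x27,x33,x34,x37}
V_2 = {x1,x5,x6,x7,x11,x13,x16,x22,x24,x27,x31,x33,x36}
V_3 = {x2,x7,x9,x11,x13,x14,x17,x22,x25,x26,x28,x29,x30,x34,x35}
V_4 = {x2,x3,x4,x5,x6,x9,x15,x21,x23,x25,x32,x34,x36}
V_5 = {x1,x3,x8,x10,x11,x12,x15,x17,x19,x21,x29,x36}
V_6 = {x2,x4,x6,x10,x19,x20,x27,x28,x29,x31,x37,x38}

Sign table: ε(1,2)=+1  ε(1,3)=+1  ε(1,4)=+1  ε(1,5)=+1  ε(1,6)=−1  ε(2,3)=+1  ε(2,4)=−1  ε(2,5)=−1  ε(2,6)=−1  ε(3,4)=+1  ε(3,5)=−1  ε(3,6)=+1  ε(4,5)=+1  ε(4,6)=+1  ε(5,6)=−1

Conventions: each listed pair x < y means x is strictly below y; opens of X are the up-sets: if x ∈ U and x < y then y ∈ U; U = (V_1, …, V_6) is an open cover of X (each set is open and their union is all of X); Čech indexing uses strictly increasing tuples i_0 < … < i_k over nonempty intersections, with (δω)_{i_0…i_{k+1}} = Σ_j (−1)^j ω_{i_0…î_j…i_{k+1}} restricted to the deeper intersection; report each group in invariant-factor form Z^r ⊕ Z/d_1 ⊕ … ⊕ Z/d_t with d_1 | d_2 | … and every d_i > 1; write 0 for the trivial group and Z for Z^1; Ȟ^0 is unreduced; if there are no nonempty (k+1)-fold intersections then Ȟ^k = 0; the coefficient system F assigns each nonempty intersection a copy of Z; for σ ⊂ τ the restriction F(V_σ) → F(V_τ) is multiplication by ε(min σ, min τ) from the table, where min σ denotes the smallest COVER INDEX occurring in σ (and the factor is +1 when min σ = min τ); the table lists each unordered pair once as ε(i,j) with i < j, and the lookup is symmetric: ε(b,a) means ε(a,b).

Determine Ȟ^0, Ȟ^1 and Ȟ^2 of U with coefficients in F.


nerve of the cover:
  V12={x7,x27,x33} V13={x7,x26,x34} V14={x15,x23,x34} V15={x8,x15,x19} V16={x19,x27,x37} V23={x7,x11,x13,x22} V24={x5,x6,x36} V25={x1,x11,x36} V26={x6,x27,x31} V34={x2,x9,x25,x34} V35={x11,x17,x29} V36={x2,x28,x29} V45={x3,x15,x21,x36} V46={x2,x4,x6} V56={x10,x19,x29}
  V123={x7} V126={x27} V134={x34} V145={x15} V156={x19} V235={x11} V245={x36} V246={x6} V346={x2} V356={x29}
C dims 6,15,10; δ0: rk 6, SNF 1^5·2; δ1: rk 9, SNF 1^9
Ȟ^0 = (6 − 6) − 0 = 0, so Ȟ^0 ≅ 0
Ȟ^1 = (15 − 9) − 6 = 0 plus torsion [2], so Ȟ^1 ≅ Z/2
Ȟ^2 = (10 − 0) − 9 = 1, so Ȟ^2 ≅ Z

Ȟ^0 = 0,  Ȟ^1 = Z/2,  Ȟ^2 = Z


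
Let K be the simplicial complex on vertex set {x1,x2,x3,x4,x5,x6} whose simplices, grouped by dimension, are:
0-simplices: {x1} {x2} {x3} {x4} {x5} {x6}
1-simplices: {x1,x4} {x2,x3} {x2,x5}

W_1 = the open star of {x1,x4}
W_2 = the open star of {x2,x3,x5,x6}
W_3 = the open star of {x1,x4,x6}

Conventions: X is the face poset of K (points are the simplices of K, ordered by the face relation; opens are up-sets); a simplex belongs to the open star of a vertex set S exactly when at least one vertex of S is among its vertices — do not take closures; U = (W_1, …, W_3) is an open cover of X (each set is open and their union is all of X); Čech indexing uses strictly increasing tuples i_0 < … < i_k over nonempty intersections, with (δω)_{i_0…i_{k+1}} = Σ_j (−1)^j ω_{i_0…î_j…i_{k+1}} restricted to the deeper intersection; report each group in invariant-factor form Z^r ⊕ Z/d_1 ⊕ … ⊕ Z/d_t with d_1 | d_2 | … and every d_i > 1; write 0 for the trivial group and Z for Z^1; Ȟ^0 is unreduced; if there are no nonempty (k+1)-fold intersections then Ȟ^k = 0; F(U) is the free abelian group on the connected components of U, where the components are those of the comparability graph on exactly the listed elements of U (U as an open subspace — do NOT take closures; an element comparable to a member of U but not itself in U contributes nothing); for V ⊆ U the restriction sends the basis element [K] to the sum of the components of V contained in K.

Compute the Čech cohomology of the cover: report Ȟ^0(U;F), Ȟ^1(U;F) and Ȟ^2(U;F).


Ȟ^0 ≅ Z^3; Ȟ^1 ≅ 0; Ȟ^2 ≅ 0

nonempty overlaps:
  W1={{x1},{x4},{x1,x4}} W2={{x2},{x3},{x5},{x6},{x2,x3},{x2,x5}} W3={{x1},{x4},{x6},{x1,x4}}
  W13={{x1},{x4},{x1,x4}} W23={{x6}}
components per intersection:
  W1: {{x1},{x4},{x1,x4}}
  W2: {{x2},{x3},{x5},{x2,x3},{x2,x5}} {{x6}}
  W3: {{x1},{x4},{x1,x4}} {{x6}}
  W13: {{x1},{x4},{x1,x4}}
  W23: {{x6}}
C dims 5,2; δ0: rk 2, SNF 1^2
degree 0: 5−2−0 = 3 → Ȟ^0 ≅ Z^3
degree 1: 2−0−2 = 0 → Ȟ^1 ≅ 0
degree 2: 0−0−0 = 0 → Ȟ^2 ≅ 0
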